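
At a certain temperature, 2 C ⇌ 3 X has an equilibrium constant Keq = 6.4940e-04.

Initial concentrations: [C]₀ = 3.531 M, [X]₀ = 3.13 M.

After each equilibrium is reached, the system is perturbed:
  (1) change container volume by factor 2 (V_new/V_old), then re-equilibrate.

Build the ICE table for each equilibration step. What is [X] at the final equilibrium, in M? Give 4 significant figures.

Q₀ = 2.459 vs Keq = 6.4940e-04 ⇒ Q>K, reverse
Step 1:
                    C           X
  I             3.531        3.13
  C             1.908      -2.862
  E             5.439      0.2678
  solve Keq expr → x = -0.9541; check Q = 6.4940e-04
Then change container volume by factor 2 (V_new/V_old).
Step 2:
                    C           X
  I              2.72      0.1339
  C          -0.02258     0.03387
  E             2.697      0.1678
  solve Keq expr → x = 0.01129; check Q = 6.4940e-04

[X]_eq = 0.1678 M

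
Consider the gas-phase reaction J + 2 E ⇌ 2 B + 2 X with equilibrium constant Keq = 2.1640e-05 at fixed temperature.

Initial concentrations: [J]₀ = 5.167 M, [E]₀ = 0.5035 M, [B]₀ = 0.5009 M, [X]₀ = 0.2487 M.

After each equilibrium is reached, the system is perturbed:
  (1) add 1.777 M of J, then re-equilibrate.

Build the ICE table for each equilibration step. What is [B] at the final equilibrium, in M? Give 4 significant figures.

Q₀ = 0.01185 vs Keq = 2.1640e-05 ⇒ Q>K, reverse
Step 1:
                  J         E         B         X
  I           5.167    0.5035    0.5009    0.2487
  C          0.1105     0.221    -0.221    -0.221
  E           5.278    0.7245    0.2799   0.02767
  solve Keq expr → x = -0.1105; check Q = 2.1640e-05
Then add 1.777 M of J.
Step 2:
                  J         E         B         X
  I           7.055    0.7245    0.2799   0.02767
  C       -0.001866 -0.003733  0.003733  0.003733
  E           7.053    0.7208    0.2836    0.0314
  solve Keq expr → x = 0.001866; check Q = 2.1640e-05

[B]_eq = 0.2836 M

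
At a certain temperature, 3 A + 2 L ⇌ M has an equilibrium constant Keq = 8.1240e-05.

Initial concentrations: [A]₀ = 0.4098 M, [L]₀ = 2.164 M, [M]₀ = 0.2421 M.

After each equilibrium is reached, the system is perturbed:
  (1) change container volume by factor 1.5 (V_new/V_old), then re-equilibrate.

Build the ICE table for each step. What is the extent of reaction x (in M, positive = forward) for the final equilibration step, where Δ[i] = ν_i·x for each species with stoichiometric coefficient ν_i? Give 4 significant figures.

Q₀ = 0.7512 vs Keq = 8.1240e-05 ⇒ Q>K, reverse
Step 1:
                    A           L           M
  I            0.4098       2.164      0.2421
  C            0.7238      0.4825     -0.2413
  E             1.134       2.647  8.2894e-04
  solve Keq expr → x = -0.2413; check Q = 8.1240e-05
Then change container volume by factor 1.5 (V_new/V_old).
Step 2:
                    A           L           M
  I            0.7557       1.764  5.5263e-04
  C          0.001328  8.8556e-04 -4.4278e-04
  E            0.7571       1.765  1.0985e-04
  solve Keq expr → x = -4.4278e-04; check Q = 8.1240e-05

x = -4.4278e-04 M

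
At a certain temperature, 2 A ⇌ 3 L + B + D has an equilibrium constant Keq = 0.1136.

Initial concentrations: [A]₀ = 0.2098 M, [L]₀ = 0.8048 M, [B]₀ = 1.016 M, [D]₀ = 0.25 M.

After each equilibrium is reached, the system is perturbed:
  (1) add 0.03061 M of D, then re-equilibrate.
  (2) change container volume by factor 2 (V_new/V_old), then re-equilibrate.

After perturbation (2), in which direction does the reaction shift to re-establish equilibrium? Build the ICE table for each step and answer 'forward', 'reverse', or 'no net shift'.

Q₀ = 3.008 vs Keq = 0.1136 ⇒ Q>K, reverse
Step 1:
                    A           L           B           D
  I            0.2098      0.8048       1.016        0.25
  C            0.1957     -0.2935    -0.09783    -0.09783
  E            0.4055      0.5113      0.9182      0.1522
  solve Keq expr → x = -0.09783; check Q = 0.1136
Then add 0.03061 M of D.
Step 2:
                    A           L           B           D
  I            0.4055      0.5113      0.9182      0.1828
  C            0.0107    -0.01605   -0.005349   -0.005349
  E            0.4162      0.4953      0.9128      0.1774
  solve Keq expr → x = -0.005349; check Q = 0.1136
Then change container volume by factor 2 (V_new/V_old).
Step 3:
                    A           L           B           D
  I            0.2081      0.2476      0.4564     0.08871
  C          -0.06355     0.09533     0.03178     0.03178
  E            0.1445       0.343      0.4882      0.1205
  solve Keq expr → x = 0.03178; check Q = 0.1136

Direction: forward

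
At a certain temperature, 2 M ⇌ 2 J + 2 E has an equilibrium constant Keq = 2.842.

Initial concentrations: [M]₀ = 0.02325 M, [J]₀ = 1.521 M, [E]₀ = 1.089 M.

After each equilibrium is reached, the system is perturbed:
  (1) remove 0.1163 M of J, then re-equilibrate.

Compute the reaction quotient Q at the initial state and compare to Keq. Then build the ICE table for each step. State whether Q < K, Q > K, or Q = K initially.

Q₀ = 5075 vs Keq = 2.842 ⇒ Q>K, reverse
Step 1:
                    M           J           E
  I           0.02325       1.521       1.089
  C            0.4169     -0.4169     -0.4169
  E            0.4402       1.104      0.6721
  solve Keq expr → x = -0.2085; check Q = 2.842
Then remove 0.1163 M of J.
Step 2:
                    M           J           E
  I            0.4402      0.9878      0.6721
  C           -0.0232      0.0232      0.0232
  E             0.417       1.011      0.6953
  solve Keq expr → x = 0.0116; check Q = 2.842

Q₀ = 5075; Q > K (proceeds reverse)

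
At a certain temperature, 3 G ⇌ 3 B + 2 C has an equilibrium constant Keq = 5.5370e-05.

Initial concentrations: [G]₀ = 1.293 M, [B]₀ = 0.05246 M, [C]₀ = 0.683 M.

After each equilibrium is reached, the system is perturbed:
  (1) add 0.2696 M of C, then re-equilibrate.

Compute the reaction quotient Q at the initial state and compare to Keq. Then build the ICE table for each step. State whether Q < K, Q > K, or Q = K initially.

Q₀ = 3.1155e-05; Q < K (proceeds forward)

Q₀ = 3.1155e-05 vs Keq = 5.5370e-05 ⇒ Q<K, forward
Step 1:
                  G         B         C
  init        1.293   0.05246     0.683
  Δ        -0.01017   0.01017   0.00678
  eq          1.283   0.06263    0.6898
  solve Keq expr → x = 0.00339; check Q = 5.5370e-05
Then add 0.2696 M of C.
Step 2:
                  G         B         C
  init        1.283   0.06263    0.9594
  Δ         0.01163  -0.01163 -0.007756
  eq          1.294     0.051    0.9516
  solve Keq expr → x = -0.003878; check Q = 5.5370e-05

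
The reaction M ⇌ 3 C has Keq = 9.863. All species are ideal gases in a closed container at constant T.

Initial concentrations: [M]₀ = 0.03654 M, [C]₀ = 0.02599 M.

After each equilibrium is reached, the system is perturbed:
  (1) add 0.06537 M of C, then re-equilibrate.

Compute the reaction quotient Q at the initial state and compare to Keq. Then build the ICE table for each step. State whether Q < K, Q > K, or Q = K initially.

Q₀ = 4.8045e-04 vs Keq = 9.863 ⇒ Q<K, forward
Step 1:
                    M           C
  I           0.03654     0.02599
  C          -0.03629      0.1089
  E        2.4870e-04      0.1349
  solve Keq expr → x = 0.03629; check Q = 9.863
Then add 0.06537 M of C.
Step 2:
                    M           C
  I        2.4870e-04      0.2002
  C        5.4547e-04   -0.001636
  E        7.9417e-04      0.1986
  solve Keq expr → x = -5.4547e-04; check Q = 9.863

Q₀ = 4.8045e-04; Q < K (proceeds forward)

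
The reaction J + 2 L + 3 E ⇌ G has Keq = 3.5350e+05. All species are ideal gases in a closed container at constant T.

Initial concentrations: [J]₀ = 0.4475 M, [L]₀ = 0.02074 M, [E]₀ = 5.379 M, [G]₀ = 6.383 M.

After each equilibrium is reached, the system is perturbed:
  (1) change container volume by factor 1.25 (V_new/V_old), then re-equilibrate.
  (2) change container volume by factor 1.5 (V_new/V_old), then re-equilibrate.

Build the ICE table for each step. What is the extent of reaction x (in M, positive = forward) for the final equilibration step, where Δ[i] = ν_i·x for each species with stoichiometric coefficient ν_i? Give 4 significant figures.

Q₀ = 213.1 vs Keq = 3.5350e+05 ⇒ Q<K, forward
Step 1:
                    J           L           E           G
  init         0.4475     0.02074       5.379       6.383
  Δ          -0.01011    -0.02022    -0.03033     0.01011
  eq           0.4374  5.1983e-04       5.349       6.393
  solve Keq expr → x = 0.01011; check Q = 3.5350e+05
Then change container volume by factor 1.25 (V_new/V_old).
Step 2:
                    J           L           E           G
  init         0.3499  4.1586e-04       4.279       5.114
  Δ        1.5516e-04  3.1033e-04  4.6549e-04 -1.5516e-04
  eq           0.3501  7.2619e-04       4.279       5.114
  solve Keq expr → x = -1.5516e-04; check Q = 3.5350e+05
Then change container volume by factor 1.5 (V_new/V_old).
Step 3:
                    J           L           E           G
  init         0.2334  4.8413e-04       2.853        3.41
  Δ        4.2389e-04  8.4778e-04    0.001272 -4.2389e-04
  eq           0.2338    0.001332       2.854       3.409
  solve Keq expr → x = -4.2389e-04; check Q = 3.5350e+05

x = -4.2389e-04 M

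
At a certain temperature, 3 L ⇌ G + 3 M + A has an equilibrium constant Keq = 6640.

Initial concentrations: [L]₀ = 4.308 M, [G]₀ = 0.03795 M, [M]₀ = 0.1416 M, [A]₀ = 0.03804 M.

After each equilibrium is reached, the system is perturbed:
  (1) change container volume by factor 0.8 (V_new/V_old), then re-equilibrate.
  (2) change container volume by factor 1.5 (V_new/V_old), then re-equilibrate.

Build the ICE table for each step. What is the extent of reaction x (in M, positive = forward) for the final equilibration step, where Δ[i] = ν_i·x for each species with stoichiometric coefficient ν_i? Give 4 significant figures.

x = 0.01887 M

Q₀ = 5.1264e-08 vs Keq = 6640 ⇒ Q<K, forward
Step 1:
                   L          G          M          A
  Initial      4.308    0.03795     0.1416    0.03804
  Change      -4.032      1.344      4.032      1.344
  Equil       0.2756      1.382      4.174      1.382
  solve Keq expr → x = 1.344; check Q = 6640
Then change container volume by factor 0.8 (V_new/V_old).
Step 2:
                   L          G          M          A
  Initial     0.3444      1.728      5.218      1.728
  Change     0.04899   -0.01633   -0.04899   -0.01633
  Equil       0.3934      1.711      5.169      1.711
  solve Keq expr → x = -0.01633; check Q = 6640
Then change container volume by factor 1.5 (V_new/V_old).
Step 3:
                   L          G          M          A
  Initial     0.2623      1.141      3.446      1.141
  Change     -0.0566    0.01887     0.0566    0.01887
  Equil       0.2057       1.16      3.502       1.16
  solve Keq expr → x = 0.01887; check Q = 6640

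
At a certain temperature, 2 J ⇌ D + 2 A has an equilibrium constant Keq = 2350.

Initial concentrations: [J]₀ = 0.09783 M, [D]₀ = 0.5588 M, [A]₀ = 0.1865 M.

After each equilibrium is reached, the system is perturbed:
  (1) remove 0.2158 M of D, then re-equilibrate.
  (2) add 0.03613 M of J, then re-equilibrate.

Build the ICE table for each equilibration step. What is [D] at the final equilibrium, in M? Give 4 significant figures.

[D]_eq = 0.4079 M

Q₀ = 2.031 vs Keq = 2350 ⇒ Q<K, forward
Step 1:
                  J         D         A
  init      0.09783    0.5588    0.1865
  Δ        -0.09334   0.04667   0.09334
  eq       0.004492    0.6055    0.2798
  solve Keq expr → x = 0.04667; check Q = 2350
Then remove 0.2158 M of D.
Step 2:
                  J         D         A
  init     0.004492    0.3897    0.2798
  Δ       -8.7502e-04 4.3751e-04 8.7502e-04
  eq       0.003617    0.3901    0.2807
  solve Keq expr → x = 4.3751e-04; check Q = 2350
Then add 0.03613 M of J.
Step 3:
                  J         D         A
  init      0.03975    0.3901    0.2807
  Δ        -0.03558   0.01779   0.03558
  eq       0.004167    0.4079    0.3163
  solve Keq expr → x = 0.01779; check Q = 2350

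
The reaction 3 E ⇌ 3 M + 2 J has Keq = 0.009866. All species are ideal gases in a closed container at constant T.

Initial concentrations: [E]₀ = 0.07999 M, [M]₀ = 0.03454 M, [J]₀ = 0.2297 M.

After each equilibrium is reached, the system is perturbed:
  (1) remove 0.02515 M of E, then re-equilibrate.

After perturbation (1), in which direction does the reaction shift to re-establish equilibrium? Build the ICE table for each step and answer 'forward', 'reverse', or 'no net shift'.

Q₀ = 0.004248 vs Keq = 0.009866 ⇒ Q<K, forward
Step 1:
                  E         M         J
  init      0.07999   0.03454    0.2297
  Δ       -0.006782  0.006782  0.004522
  eq        0.07321   0.04132    0.2342
  solve Keq expr → x = 0.002261; check Q = 0.009866
Then remove 0.02515 M of E.
Step 2:
                  E         M         J
  init      0.04806   0.04132    0.2342
  Δ        0.008728 -0.008728 -0.005818
  eq        0.05679   0.03259    0.2284
  solve Keq expr → x = -0.002909; check Q = 0.009866

Direction: reverse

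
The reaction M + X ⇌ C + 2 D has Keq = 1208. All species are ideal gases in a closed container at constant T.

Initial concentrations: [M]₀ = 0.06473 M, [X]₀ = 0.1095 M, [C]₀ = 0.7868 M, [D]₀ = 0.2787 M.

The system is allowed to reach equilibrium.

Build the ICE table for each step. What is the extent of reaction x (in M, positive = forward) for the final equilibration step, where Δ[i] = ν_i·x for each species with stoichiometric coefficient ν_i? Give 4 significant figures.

Q₀ = 8.622 vs Keq = 1208 ⇒ Q<K, forward
Step 1:
                  M         X         C         D
  init      0.06473    0.1095    0.7868    0.2787
  Δ        -0.06231  -0.06231   0.06231    0.1246
  eq       0.002423   0.04719    0.8491    0.4033
  solve Keq expr → x = 0.06231; check Q = 1208

x = 0.06231 M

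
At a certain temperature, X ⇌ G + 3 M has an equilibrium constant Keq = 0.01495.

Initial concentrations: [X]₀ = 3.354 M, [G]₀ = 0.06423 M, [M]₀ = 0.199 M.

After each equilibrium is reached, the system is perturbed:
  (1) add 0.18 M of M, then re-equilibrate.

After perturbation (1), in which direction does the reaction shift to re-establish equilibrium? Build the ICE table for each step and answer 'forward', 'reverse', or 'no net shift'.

Direction: reverse

Q₀ = 1.5092e-04 vs Keq = 0.01495 ⇒ Q<K, forward
Step 1:
                   X          G          M
  init         3.354    0.06423      0.199
  Δ          -0.1396     0.1396     0.4188
  eq           3.214     0.2038     0.6178
  solve Keq expr → x = 0.1396; check Q = 0.01495
Then add 0.18 M of M.
Step 2:
                   X          G          M
  init         3.214     0.2038     0.7978
  Δ          0.04239   -0.04239    -0.1272
  eq           3.257     0.1614     0.6706
  solve Keq expr → x = -0.04239; check Q = 0.01495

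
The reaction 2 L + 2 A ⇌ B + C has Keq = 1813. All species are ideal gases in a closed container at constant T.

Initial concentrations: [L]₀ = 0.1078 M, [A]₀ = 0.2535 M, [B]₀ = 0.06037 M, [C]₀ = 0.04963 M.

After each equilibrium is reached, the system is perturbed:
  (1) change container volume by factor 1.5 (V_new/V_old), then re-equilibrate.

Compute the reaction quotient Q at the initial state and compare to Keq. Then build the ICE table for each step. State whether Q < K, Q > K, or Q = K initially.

Q₀ = 4.012 vs Keq = 1813 ⇒ Q<K, forward
Step 1:
                    L           A           B           C
  I            0.1078      0.2535     0.06037     0.04963
  C          -0.09297    -0.09297     0.04649     0.04649
  E           0.01483      0.1605      0.1069     0.09612
  solve Keq expr → x = 0.04649; check Q = 1813
Then change container volume by factor 1.5 (V_new/V_old).
Step 2:
                    L           A           B           C
  I          0.009885       0.107     0.07124     0.06408
  C          0.003987    0.003987   -0.001994   -0.001994
  E           0.01387       0.111     0.06924     0.06208
  solve Keq expr → x = -0.001994; check Q = 1813

Q₀ = 4.012; Q < K (proceeds forward)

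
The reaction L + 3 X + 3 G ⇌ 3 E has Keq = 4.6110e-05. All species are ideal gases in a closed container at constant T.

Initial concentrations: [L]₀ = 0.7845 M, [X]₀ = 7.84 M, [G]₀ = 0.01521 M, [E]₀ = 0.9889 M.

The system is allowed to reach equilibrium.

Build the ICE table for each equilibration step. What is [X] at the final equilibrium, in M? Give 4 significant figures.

Q₀ = 727 vs Keq = 4.6110e-05 ⇒ Q>K, reverse
Step 1:
                   L          X          G          E
  I           0.7845       7.84    0.01521     0.9889
  C           0.2501     0.7504     0.7504    -0.7504
  E            1.035       8.59     0.7656     0.2385
  solve Keq expr → x = -0.2501; check Q = 4.6110e-05

[X]_eq = 8.59 M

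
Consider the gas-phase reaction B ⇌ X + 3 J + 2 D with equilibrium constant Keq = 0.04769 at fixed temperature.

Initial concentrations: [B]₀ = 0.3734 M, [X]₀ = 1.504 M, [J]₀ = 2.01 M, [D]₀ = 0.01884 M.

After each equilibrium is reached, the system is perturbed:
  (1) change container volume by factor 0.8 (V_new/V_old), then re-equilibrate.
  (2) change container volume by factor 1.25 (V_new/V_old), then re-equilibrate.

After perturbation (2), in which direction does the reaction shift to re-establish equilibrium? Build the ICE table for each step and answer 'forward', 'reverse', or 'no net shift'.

Q₀ = 0.01161 vs Keq = 0.04769 ⇒ Q<K, forward
Step 1:
                  B         X         J         D
  Initial    0.3734     1.504      2.01   0.01884
  Change  -0.009011  0.009011   0.02703   0.01802
  Equil      0.3644     1.513     2.037   0.03686
  solve Keq expr → x = 0.009011; check Q = 0.04769
Then change container volume by factor 0.8 (V_new/V_old).
Step 2:
                  B         X         J         D
  Initial    0.4555     1.891     2.546   0.04608
  Change   0.009455 -0.009455  -0.02836  -0.01891
  Equil      0.4649     1.882     2.518   0.02717
  solve Keq expr → x = -0.009455; check Q = 0.04769
Then change container volume by factor 1.25 (V_new/V_old).
Step 3:
                  B         X         J         D
  Initial     0.372     1.505     2.014   0.02173
  Change  -0.007564  0.007564   0.02269   0.01513
  Equil      0.3644     1.513     2.037   0.03686
  solve Keq expr → x = 0.007564; check Q = 0.04769

Direction: forward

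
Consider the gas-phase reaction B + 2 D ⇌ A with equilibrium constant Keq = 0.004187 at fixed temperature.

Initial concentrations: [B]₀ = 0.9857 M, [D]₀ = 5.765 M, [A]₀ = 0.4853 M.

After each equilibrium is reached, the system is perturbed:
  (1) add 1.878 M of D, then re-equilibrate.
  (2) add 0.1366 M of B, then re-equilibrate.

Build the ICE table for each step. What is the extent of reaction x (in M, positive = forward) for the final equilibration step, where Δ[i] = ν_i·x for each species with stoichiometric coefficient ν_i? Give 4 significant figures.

x = 0.02542 M

Q₀ = 0.01481 vs Keq = 0.004187 ⇒ Q>K, reverse
Step 1:
                    B           D           A
  Initial      0.9857       5.765      0.4853
  Change       0.2748      0.5497     -0.2748
  Equil         1.261       6.315      0.2105
  solve Keq expr → x = -0.2748; check Q = 0.004187
Then add 1.878 M of D.
Step 2:
                    B           D           A
  Initial       1.261       8.193      0.2105
  Change     -0.09997     -0.1999     0.09997
  Equil         1.161       7.993      0.3104
  solve Keq expr → x = 0.09997; check Q = 0.004187
Then add 0.1366 M of B.
Step 3:
                    B           D           A
  Initial       1.297       7.993      0.3104
  Change     -0.02542    -0.05085     0.02542
  Equil         1.272       7.942      0.3359
  solve Keq expr → x = 0.02542; check Q = 0.004187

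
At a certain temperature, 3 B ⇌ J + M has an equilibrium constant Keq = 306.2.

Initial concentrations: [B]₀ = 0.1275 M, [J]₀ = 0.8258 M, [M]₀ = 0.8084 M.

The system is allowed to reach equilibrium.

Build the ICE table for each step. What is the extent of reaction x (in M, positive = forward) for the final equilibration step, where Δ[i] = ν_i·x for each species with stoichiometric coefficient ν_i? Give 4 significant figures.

Q₀ = 322.1 vs Keq = 306.2 ⇒ Q>K, reverse
Step 1:
                  B         J         M
  I          0.1275    0.8258    0.8084
  C        0.002094 -6.9797e-04 -6.9797e-04
  E          0.1296    0.8251    0.8077
  solve Keq expr → x = -6.9797e-04; check Q = 306.2

x = -6.9797e-04 M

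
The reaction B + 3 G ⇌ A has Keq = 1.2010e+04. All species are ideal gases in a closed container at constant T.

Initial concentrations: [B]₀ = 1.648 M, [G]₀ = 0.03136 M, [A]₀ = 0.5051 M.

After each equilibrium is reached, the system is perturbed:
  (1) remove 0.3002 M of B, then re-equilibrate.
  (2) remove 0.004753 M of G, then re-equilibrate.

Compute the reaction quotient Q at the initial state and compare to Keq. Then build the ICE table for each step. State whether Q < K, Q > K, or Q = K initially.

Q₀ = 9938 vs Keq = 1.2010e+04 ⇒ Q<K, forward
Step 1:
                   B          G          A
  Initial      1.648    0.03136     0.5051
  Change  -6.3415e-04  -0.001902 6.3415e-04
  Equil        1.647    0.02946     0.5057
  solve Keq expr → x = 6.3415e-04; check Q = 1.2010e+04
Then remove 0.3002 M of B.
Step 2:
                   B          G          A
  Initial      1.347    0.02946     0.5057
  Change  6.7461e-04   0.002024 -6.7461e-04
  Equil        1.348    0.03148     0.5051
  solve Keq expr → x = -6.7461e-04; check Q = 1.2010e+04
Then remove 0.004753 M of G.
Step 3:
                   B          G          A
  Initial      1.348    0.02673     0.5051
  Change    0.001569   0.004708  -0.001569
  Equil        1.349    0.03144     0.5035
  solve Keq expr → x = -0.001569; check Q = 1.2010e+04

Q₀ = 9938; Q < K (proceeds forward)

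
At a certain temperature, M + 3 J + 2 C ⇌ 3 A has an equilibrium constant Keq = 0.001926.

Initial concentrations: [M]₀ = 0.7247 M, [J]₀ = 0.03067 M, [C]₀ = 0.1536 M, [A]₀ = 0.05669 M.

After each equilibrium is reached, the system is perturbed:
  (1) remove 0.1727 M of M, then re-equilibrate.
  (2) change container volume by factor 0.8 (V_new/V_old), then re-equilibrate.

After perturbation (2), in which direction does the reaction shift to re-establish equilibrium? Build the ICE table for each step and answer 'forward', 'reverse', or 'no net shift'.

Direction: forward

Q₀ = 369.3 vs Keq = 0.001926 ⇒ Q>K, reverse
Step 1:
                    M           J           C           A
  init         0.7247     0.03067      0.1536     0.05669
  Δ           0.01785     0.05356     0.03571    -0.05356
  eq           0.7426     0.08423      0.1893    0.003129
  solve Keq expr → x = -0.01785; check Q = 0.001926
Then remove 0.1727 M of M.
Step 2:
                    M           J           C           A
  init         0.5699     0.08423      0.1893    0.003129
  Δ        8.4589e-05  2.5377e-04  1.6918e-04 -2.5377e-04
  eq           0.5699     0.08448      0.1895    0.002875
  solve Keq expr → x = -8.4589e-05; check Q = 0.001926
Then change container volume by factor 0.8 (V_new/V_old).
Step 3:
                    M           J           C           A
  init         0.7124      0.1056      0.2368    0.003594
  Δ       -2.8479e-04 -8.5437e-04 -5.6958e-04  8.5437e-04
  eq           0.7121      0.1048      0.2363    0.004448
  solve Keq expr → x = 2.8479e-04; check Q = 0.001926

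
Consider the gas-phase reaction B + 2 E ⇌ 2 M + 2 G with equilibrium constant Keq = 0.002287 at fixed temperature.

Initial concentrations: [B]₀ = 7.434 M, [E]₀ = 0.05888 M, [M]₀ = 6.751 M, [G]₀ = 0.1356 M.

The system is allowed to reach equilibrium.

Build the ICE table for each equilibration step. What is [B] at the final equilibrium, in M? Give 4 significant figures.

[B]_eq = 7.5 M

Q₀ = 32.52 vs Keq = 0.002287 ⇒ Q>K, reverse
Step 1:
                  B         E         M         G
  Initial     7.434   0.05888     6.751    0.1356
  Change    0.06591    0.1318   -0.1318   -0.1318
  Equil         7.5    0.1907     6.619  0.003773
  solve Keq expr → x = -0.06591; check Q = 0.002287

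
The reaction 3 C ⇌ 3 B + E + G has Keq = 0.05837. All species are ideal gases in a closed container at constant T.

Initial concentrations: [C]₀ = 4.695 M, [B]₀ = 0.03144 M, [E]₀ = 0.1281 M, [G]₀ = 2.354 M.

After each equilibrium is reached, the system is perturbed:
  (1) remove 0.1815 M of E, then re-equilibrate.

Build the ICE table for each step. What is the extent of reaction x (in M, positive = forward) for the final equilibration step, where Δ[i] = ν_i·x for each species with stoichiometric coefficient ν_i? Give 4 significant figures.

Q₀ = 9.0552e-08 vs Keq = 0.05837 ⇒ Q<K, forward
Step 1:
                    C           B           E           G
  init          4.695     0.03144      0.1281       2.354
  Δ            -1.179       1.179      0.3929      0.3929
  eq            3.516        1.21       0.521       2.747
  solve Keq expr → x = 0.3929; check Q = 0.05837
Then remove 0.1815 M of E.
Step 2:
                    C           B           E           G
  init          3.516        1.21      0.3395       2.747
  Δ          -0.09947     0.09947     0.03316     0.03316
  eq            3.417        1.31      0.3727        2.78
  solve Keq expr → x = 0.03316; check Q = 0.05837

x = 0.03316 M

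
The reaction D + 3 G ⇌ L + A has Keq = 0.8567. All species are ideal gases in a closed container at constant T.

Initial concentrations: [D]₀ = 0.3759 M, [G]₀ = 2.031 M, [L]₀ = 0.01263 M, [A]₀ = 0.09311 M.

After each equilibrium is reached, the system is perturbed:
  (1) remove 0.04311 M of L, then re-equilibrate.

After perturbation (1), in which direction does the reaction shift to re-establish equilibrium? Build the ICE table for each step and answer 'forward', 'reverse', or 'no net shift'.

Direction: forward

Q₀ = 3.7342e-04 vs Keq = 0.8567 ⇒ Q<K, forward
Step 1:
                   D          G          L          A
  Initial     0.3759      2.031    0.01263    0.09311
  Change     -0.2897    -0.8692     0.2897     0.2897
  Equil      0.08617      1.162     0.3024     0.3828
  solve Keq expr → x = 0.2897; check Q = 0.8567
Then remove 0.04311 M of L.
Step 2:
                   D          G          L          A
  Initial    0.08617      1.162     0.2593     0.3828
  Change   -0.005864   -0.01759   0.005864   0.005864
  Equil       0.0803      1.144     0.2651     0.3887
  solve Keq expr → x = 0.005864; check Q = 0.8567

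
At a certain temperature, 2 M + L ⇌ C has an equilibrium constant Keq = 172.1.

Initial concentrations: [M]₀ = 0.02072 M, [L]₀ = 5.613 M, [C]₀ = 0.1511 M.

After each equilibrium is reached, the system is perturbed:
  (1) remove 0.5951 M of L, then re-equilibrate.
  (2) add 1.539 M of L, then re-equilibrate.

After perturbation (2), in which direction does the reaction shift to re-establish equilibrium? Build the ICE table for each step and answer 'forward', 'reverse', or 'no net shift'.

Direction: forward

Q₀ = 62.7 vs Keq = 172.1 ⇒ Q<K, forward
Step 1:
                  M         L         C
  Initial   0.02072     5.613    0.1511
  Change  -0.008043 -0.004022  0.004022
  Equil     0.01268     5.609    0.1551
  solve Keq expr → x = 0.004022; check Q = 172.1
Then remove 0.5951 M of L.
Step 2:
                  M         L         C
  Initial   0.01268     5.014    0.1551
  Change  7.1527e-04 3.5763e-04 -3.5763e-04
  Equil     0.01339     5.014    0.1548
  solve Keq expr → x = -3.5763e-04; check Q = 172.1
Then add 1.539 M of L.
Step 3:
                  M         L         C
  Initial   0.01339     6.553    0.1548
  Change  -0.001646 -8.2288e-04 8.2288e-04
  Equil     0.01175     6.552    0.1556
  solve Keq expr → x = 8.2288e-04; check Q = 172.1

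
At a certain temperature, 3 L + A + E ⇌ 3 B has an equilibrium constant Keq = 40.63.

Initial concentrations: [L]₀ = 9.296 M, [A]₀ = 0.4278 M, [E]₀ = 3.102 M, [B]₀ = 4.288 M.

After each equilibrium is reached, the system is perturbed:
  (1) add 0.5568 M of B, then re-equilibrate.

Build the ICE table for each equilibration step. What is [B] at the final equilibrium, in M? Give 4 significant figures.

Q₀ = 0.07396 vs Keq = 40.63 ⇒ Q<K, forward
Step 1:
                    L           A           E           B
  I             9.296      0.4278       3.102       4.288
  C            -1.274     -0.4247     -0.4247       1.274
  E             8.022    0.003065       2.677       5.562
  solve Keq expr → x = 0.4247; check Q = 40.63
Then add 0.5568 M of B.
Step 2:
                    L           A           E           B
  I             8.022    0.003065       2.677       6.119
  C           0.00301    0.001003    0.001003    -0.00301
  E             8.025    0.004068       2.678       6.116
  solve Keq expr → x = -0.001003; check Q = 40.63

[B]_eq = 6.116 M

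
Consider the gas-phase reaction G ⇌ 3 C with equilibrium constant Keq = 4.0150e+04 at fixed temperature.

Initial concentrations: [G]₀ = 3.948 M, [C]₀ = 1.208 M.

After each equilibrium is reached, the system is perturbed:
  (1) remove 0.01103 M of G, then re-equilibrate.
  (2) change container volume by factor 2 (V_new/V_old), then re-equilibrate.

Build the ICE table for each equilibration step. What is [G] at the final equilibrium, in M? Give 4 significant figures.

[G]_eq = 0.006805 M

Q₀ = 0.4465 vs Keq = 4.0150e+04 ⇒ Q<K, forward
Step 1:
                    G           C
  I             3.948       1.208
  C            -3.895       11.68
  E           0.05337       12.89
  solve Keq expr → x = 3.895; check Q = 4.0150e+04
Then remove 0.01103 M of G.
Step 2:
                    G           C
  I           0.04234       12.89
  C           0.01063     -0.0319
  E           0.05297       12.86
  solve Keq expr → x = -0.01063; check Q = 4.0150e+04
Then change container volume by factor 2 (V_new/V_old).
Step 3:
                    G           C
  I           0.02649        6.43
  C          -0.01968     0.05904
  E          0.006805       6.489
  solve Keq expr → x = 0.01968; check Q = 4.0150e+04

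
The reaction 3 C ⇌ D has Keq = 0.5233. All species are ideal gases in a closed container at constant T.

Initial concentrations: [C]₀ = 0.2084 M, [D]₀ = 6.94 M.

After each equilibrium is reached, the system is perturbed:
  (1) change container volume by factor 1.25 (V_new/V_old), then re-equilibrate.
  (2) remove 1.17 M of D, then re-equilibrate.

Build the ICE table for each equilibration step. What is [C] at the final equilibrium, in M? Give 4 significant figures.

Q₀ = 766.8 vs Keq = 0.5233 ⇒ Q>K, reverse
Step 1:
                  C         D
  Initial    0.2084      6.94
  Change      2.077   -0.6924
  Equil       2.286     6.248
  solve Keq expr → x = -0.6924; check Q = 0.5233
Then change container volume by factor 1.25 (V_new/V_old).
Step 2:
                  C         D
  Initial     1.828     4.998
  Change       0.28  -0.09333
  Equil       2.108     4.905
  solve Keq expr → x = -0.09333; check Q = 0.5233
Then remove 1.17 M of D.
Step 3:
                  C         D
  Initial     2.108     3.735
  Change    -0.1732   0.05774
  Equil       1.935     3.793
  solve Keq expr → x = 0.05774; check Q = 0.5233

[C]_eq = 1.935 M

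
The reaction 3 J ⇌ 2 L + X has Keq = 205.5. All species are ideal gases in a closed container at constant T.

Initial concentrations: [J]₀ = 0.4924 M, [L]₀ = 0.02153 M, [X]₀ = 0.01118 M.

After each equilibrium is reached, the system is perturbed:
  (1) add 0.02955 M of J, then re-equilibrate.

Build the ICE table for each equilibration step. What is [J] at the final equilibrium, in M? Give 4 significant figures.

Q₀ = 4.3409e-05 vs Keq = 205.5 ⇒ Q<K, forward
Step 1:
                  J         L         X
  I          0.4924   0.02153   0.01118
  C         -0.4492    0.2995    0.1497
  E         0.04321     0.321    0.1609
  solve Keq expr → x = 0.1497; check Q = 205.5
Then add 0.02955 M of J.
Step 2:
                  J         L         X
  I         0.07276     0.321    0.1609
  C        -0.02712   0.01808  0.009039
  E         0.04564    0.3391    0.1699
  solve Keq expr → x = 0.009039; check Q = 205.5

[J]_eq = 0.04564 M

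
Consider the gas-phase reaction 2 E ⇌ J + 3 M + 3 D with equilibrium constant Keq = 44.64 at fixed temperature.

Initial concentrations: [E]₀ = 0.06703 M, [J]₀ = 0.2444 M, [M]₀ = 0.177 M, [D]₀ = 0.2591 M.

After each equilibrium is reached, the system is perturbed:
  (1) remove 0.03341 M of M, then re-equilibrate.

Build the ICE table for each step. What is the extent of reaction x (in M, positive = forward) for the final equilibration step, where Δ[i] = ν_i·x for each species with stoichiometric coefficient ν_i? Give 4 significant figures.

Q₀ = 0.005247 vs Keq = 44.64 ⇒ Q<K, forward
Step 1:
                   E          J          M          D
  I          0.06703     0.2444      0.177     0.2591
  C         -0.06463    0.03232    0.09695    0.09695
  E         0.002398     0.2767     0.2739      0.356
  solve Keq expr → x = 0.03232; check Q = 44.64
Then remove 0.03341 M of M.
Step 2:
                   E          J          M          D
  I         0.002398     0.2767     0.2405      0.356
  C       -4.1159e-04 2.0580e-04 6.1739e-04 6.1739e-04
  E         0.001987     0.2769     0.2412     0.3567
  solve Keq expr → x = 2.0580e-04; check Q = 44.64

x = 2.0580e-04 M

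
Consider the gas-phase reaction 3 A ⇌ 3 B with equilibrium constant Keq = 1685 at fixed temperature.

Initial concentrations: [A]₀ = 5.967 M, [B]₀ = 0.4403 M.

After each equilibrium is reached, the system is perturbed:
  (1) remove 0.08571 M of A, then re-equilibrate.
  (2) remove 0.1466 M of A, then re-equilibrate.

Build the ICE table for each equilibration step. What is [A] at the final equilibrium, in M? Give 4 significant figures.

Q₀ = 4.0177e-04 vs Keq = 1685 ⇒ Q<K, forward
Step 1:
                    A           B
  I             5.967      0.4403
  C             -5.47        5.47
  E            0.4967       5.911
  solve Keq expr → x = 1.823; check Q = 1685
Then remove 0.08571 M of A.
Step 2:
                    A           B
  I             0.411       5.911
  C           0.07907    -0.07907
  E            0.4901       5.832
  solve Keq expr → x = -0.02636; check Q = 1685
Then remove 0.1466 M of A.
Step 3:
                    A           B
  I            0.3435       5.832
  C            0.1352     -0.1352
  E            0.4787       5.696
  solve Keq expr → x = -0.04508; check Q = 1685

[A]_eq = 0.4787 M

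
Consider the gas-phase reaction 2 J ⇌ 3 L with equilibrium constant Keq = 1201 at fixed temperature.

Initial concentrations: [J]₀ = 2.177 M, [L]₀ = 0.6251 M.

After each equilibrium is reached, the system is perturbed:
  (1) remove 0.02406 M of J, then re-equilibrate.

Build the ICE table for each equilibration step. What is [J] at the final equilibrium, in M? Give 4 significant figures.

Q₀ = 0.05154 vs Keq = 1201 ⇒ Q<K, forward
Step 1:
                    J           L
  I             2.177      0.6251
  C             -1.98        2.97
  E            0.1967       3.596
  solve Keq expr → x = 0.9901; check Q = 1201
Then remove 0.02406 M of J.
Step 2:
                    J           L
  I            0.1727       3.596
  C           0.02143    -0.03214
  E            0.1941       3.563
  solve Keq expr → x = -0.01071; check Q = 1201

[J]_eq = 0.1941 M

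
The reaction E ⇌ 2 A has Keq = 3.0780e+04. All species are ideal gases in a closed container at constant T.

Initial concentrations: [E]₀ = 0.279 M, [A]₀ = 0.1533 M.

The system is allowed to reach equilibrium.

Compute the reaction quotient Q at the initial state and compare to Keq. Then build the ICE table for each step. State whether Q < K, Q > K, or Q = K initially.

Q₀ = 0.08423 vs Keq = 3.0780e+04 ⇒ Q<K, forward
Step 1:
                    E           A
  init          0.279      0.1533
  Δ            -0.279       0.558
  eq       1.6436e-05      0.7113
  solve Keq expr → x = 0.279; check Q = 3.0780e+04

Q₀ = 0.08423; Q < K (proceeds forward)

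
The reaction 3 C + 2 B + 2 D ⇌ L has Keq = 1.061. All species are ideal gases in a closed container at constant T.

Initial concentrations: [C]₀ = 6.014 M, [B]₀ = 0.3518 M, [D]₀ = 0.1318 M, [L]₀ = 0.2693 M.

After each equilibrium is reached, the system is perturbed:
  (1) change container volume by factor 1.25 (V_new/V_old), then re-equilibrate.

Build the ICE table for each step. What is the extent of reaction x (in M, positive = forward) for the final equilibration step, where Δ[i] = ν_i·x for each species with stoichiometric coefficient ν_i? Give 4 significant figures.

x = -0.02316 M

Q₀ = 0.5759 vs Keq = 1.061 ⇒ Q<K, forward
Step 1:
                    C           B           D           L
  Initial       6.014      0.3518      0.1318      0.2693
  Change     -0.03634    -0.02423    -0.02423     0.01211
  Equil         5.978      0.3276      0.1076      0.2814
  solve Keq expr → x = 0.01211; check Q = 1.061
Then change container volume by factor 1.25 (V_new/V_old).
Step 2:
                    C           B           D           L
  Initial       4.782      0.2621     0.08606      0.2251
  Change      0.06949     0.04633     0.04633    -0.02316
  Equil         4.852      0.3084      0.1324       0.202
  solve Keq expr → x = -0.02316; check Q = 1.061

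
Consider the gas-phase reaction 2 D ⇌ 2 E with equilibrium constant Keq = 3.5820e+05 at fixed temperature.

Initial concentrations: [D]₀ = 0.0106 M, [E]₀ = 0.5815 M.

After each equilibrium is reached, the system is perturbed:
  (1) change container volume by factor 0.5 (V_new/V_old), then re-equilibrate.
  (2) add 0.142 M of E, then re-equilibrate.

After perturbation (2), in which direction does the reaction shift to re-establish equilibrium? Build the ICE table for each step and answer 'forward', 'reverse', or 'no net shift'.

Q₀ = 3009 vs Keq = 3.5820e+05 ⇒ Q<K, forward
Step 1:
                    D           E
  init         0.0106      0.5815
  Δ         -0.009612    0.009612
  eq       9.8766e-04      0.5911
  solve Keq expr → x = 0.004806; check Q = 3.5820e+05
Then change container volume by factor 0.5 (V_new/V_old).
Step 2:
                    D           E
  init       0.001975       1.182
  Δ                 0           0
  eq         0.001975       1.182
  solve Keq expr → x = 0; check Q = 3.5820e+05
Then add 0.142 M of E.
Step 3:
                    D           E
  init       0.001975       1.324
  Δ        2.3686e-04 -2.3686e-04
  eq         0.002212       1.324
  solve Keq expr → x = -1.1843e-04; check Q = 3.5820e+05

Direction: reverse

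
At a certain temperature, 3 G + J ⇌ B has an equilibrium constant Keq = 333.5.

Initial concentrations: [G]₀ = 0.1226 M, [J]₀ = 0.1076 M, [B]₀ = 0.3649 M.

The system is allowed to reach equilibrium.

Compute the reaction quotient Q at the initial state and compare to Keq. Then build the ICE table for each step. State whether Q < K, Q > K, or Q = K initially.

Q₀ = 1840 vs Keq = 333.5 ⇒ Q>K, reverse
Step 1:
                    G           J           B
  init         0.1226      0.1076      0.3649
  Δ            0.0748     0.02493    -0.02493
  eq           0.1974      0.1325        0.34
  solve Keq expr → x = -0.02493; check Q = 333.5

Q₀ = 1840; Q > K (proceeds reverse)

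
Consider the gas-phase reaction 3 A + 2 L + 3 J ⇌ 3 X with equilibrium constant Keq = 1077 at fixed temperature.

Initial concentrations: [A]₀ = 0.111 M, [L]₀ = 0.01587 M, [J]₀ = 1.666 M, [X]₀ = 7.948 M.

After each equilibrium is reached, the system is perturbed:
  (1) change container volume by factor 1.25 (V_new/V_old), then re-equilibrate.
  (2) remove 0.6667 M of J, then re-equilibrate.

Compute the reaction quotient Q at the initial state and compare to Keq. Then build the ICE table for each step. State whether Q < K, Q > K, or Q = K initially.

Q₀ = 3.1523e+08 vs Keq = 1077 ⇒ Q>K, reverse
Step 1:
                    A           L           J           X
  init          0.111     0.01587       1.666       7.948
  Δ            0.5297      0.3531      0.5297     -0.5297
  eq           0.6407       0.369       2.196       7.418
  solve Keq expr → x = -0.1766; check Q = 1077
Then change container volume by factor 1.25 (V_new/V_old).
Step 2:
                    A           L           J           X
  init         0.5126      0.2952       1.757       5.935
  Δ           0.09597     0.06398     0.09597    -0.09597
  eq           0.6085      0.3592       1.853       5.839
  solve Keq expr → x = -0.03199; check Q = 1077
Then remove 0.6667 M of J.
Step 3:
                    A           L           J           X
  init         0.6085      0.3592       1.186       5.839
  Δ            0.1245       0.083      0.1245     -0.1245
  eq            0.733      0.4422        1.31       5.714
  solve Keq expr → x = -0.0415; check Q = 1077

Q₀ = 3.1523e+08; Q > K (proceeds reverse)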